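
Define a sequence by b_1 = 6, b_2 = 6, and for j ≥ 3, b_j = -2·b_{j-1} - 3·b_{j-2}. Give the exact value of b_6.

Applying the relation repeatedly:
b_3 = -30  b_4 = 42  b_5 = 6  b_6 = -138.

-138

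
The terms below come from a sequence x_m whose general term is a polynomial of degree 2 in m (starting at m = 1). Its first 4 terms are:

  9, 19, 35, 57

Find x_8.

1st diffs: 10, 16, 22.
2nd diffs: 6, 6 (constant).
Newton forward-difference form: x_m = 9 + 10·C(m-1,1) + 6·C(m-1,2).
At m = 8: m-1 = 7, so x_8 = 9 + 70 + 126 = 205.

205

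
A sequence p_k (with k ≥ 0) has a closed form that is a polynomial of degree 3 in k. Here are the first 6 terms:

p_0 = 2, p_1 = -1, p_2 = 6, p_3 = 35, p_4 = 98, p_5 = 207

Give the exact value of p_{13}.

4175

1st diffs: -3, 7, 29, 63, 109.
2nd diffs: 10, 22, 34, 46.
3rd diffs: 12, 12, 12 (constant).
So p_k = 2k^3 - k^2 - 4k + 2.
Evaluating at k = 13 gives p_{13} = 4175.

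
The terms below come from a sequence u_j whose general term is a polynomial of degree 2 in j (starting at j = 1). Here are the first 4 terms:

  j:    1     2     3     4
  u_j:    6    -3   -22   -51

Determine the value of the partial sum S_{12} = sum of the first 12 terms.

1st diffs: -9, -19, -29.
2nd diffs: -10, -10 (constant).
So u_j = -5j^2 + 6j + 5.
Continuing: …, -90, -139, -198, -267, …, u_{12} = -643.
Summing j = 1..12 (12 terms) gives -2722.

-2722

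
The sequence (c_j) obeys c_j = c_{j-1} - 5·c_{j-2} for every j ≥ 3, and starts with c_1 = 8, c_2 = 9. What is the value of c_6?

c_3 = -31;  c_4 = -76;  c_5 = 79;  c_6 = 459.

459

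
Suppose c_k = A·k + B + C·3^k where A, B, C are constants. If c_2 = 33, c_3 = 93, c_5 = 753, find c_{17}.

Plug in k = 2, 3, 5: 2A + B + 9C = 33; 3A + B + 27C = 93; 5A + B + 243C = 753.
Subtracting the first from the second: A + 18C = 60.
Subtracting the second from the third: 2A + 216C = 660.
Solving: C = 3, A = 6, then B = -6.
So c_k = 6·k + (-6) + 3·3^k; at k=17 this is 387420585.

387420585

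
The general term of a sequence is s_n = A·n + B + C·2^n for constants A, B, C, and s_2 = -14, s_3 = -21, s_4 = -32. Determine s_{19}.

Write the equations: 2A + B + 4C = -14; 3A + B + 8C = -21; 4A + B + 16C = -32.
Subtracting the first from the second: A + 4C = -7.
Subtracting the second from the third: A + 8C = -11.
Solving: C = -1, A = -3, then B = -4.
So s_n = -3·n + (-4) + (-1)·2^n; at n=19 this is -524349.

-524349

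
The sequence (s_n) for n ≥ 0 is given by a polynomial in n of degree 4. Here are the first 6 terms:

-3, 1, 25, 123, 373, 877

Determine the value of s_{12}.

1st diffs: 4, 24, 98, 250, 504.
2nd diffs: 20, 74, 152, 254.
3rd diffs: 54, 78, 102.
4th diffs: 24, 24 (constant).
Newton forward-difference form: s_n = -3 + 4·C(n,1) + 20·C(n,2) + 54·C(n,3) + 24·C(n,4).
At n = 12: n = 12, so s_{12} = -3 + 48 + 1320 + 11880 + 11880 = 25125.

25125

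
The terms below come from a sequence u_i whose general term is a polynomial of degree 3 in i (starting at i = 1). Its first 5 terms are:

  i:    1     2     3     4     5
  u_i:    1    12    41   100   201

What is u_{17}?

1st diffs: 11, 29, 59, 101.
2nd diffs: 18, 30, 42.
3rd diffs: 12, 12 (constant).
Newton forward-difference form: u_i = 1 + 11·C(i-1,1) + 18·C(i-1,2) + 12·C(i-1,3).
At i = 17: i-1 = 16, so u_{17} = 1 + 176 + 2160 + 6720 = 9057.

9057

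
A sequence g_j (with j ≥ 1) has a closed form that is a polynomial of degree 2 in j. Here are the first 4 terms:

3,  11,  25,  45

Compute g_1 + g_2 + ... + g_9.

1st diffs: 8, 14, 20.
2nd diffs: 6, 6 (constant).
Newton forward-difference form: g_j = 3 + 8·C(j-1,1) + 6·C(j-1,2).
Continuing: …, 71, 103, 141, 185, …, g_9 = 235.
Summing j = 1..9 (9 terms) gives 819.

819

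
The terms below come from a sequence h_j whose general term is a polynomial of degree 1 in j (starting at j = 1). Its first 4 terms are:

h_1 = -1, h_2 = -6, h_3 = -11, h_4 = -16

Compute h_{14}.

-66

1st diffs: -5, -5, -5 (constant).
So h_j = -5j + 4.
Evaluating at j = 14 gives h_{14} = -66.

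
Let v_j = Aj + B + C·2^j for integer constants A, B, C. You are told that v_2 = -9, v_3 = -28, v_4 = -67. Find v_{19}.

-2621412

Plug in j = 2, 3, 4: 2A + B + 4C = -9; 3A + B + 8C = -28; 4A + B + 16C = -67.
Subtracting the first from the second: A + 4C = -19.
Subtracting the second from the third: A + 8C = -39.
Solving: C = -5, A = 1, then B = 9.
So v_j = 1·j + 9 + (-5)·2^j; at j=19 this is -2621412.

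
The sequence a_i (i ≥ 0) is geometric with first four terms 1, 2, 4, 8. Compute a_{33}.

Common ratio r = 2.
a_i = 1·2^(i-0).
a_{33} = 1·2^33 = 8589934592.

8589934592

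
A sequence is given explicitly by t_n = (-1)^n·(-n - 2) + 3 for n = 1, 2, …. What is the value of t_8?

(-1)^8 = 1; -n - 2 at n=8 is -10; so t_8 = -7.

-7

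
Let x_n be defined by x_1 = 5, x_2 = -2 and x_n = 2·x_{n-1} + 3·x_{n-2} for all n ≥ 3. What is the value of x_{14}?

Compute successive terms:
x_3 = 11; x_4 = 16; x_5 = 65; …; x_{11} = 44291; x_{12} = 132856; x_{13} = 398585; x_{14} = 1195738.
(Characteristic roots are 3 and -1.)

1195738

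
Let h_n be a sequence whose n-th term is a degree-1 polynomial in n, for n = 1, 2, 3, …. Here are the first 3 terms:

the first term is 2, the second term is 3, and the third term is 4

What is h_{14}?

1st diffs: 1, 1 (constant).
So h_n = n + 1.
Evaluating at n = 14 gives h_{14} = 15.

15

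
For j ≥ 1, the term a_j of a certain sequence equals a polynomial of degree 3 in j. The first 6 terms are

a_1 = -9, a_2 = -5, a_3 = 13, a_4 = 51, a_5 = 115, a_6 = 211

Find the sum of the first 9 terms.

1995

1st diffs: 4, 18, 38, 64, 96.
2nd diffs: 14, 20, 26, 32.
3rd diffs: 6, 6, 6 (constant).
So a_j = j^3 + j^2 - 6j - 5.
Continuing: 345, 523, 751.
Summing j = 1..9 (9 terms) gives 1995.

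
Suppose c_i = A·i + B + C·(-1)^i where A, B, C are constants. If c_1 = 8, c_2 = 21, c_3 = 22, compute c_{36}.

At i = 1, 2, 3: A + B - C = 8; 2A + B + C = 21; 3A + B - C = 22.
Subtracting the first from the second: A + 2C = 13.
Subtracting the second from the third: A - 2C = 1.
Solving: C = 3, A = 7, then B = 4.
So c_i = 7·i + 4 + 3·(-1)^i; at i=36 this is 259.

259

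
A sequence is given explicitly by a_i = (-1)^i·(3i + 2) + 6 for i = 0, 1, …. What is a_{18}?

(-1)^18 = 1; 3i + 2 at i=18 is 56; so a_{18} = 62.

62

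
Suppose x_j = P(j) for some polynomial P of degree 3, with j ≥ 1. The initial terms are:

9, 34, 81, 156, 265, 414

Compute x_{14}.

3766

1st diffs: 25, 47, 75, 109, 149.
2nd diffs: 22, 28, 34, 40.
3rd diffs: 6, 6, 6 (constant).
Newton forward-difference form: x_j = 9 + 25·C(j-1,1) + 22·C(j-1,2) + 6·C(j-1,3).
At j = 14: j-1 = 13, so x_{14} = 9 + 325 + 1716 + 1716 = 3766.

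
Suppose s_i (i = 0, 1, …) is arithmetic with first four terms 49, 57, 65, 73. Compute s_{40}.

Common difference d = 8.
s_i = 49 + (i - 0)·8.
s_{40} = 49 + 40·8 = 369.

369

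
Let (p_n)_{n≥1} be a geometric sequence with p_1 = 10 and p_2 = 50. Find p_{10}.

Common ratio r = 5.
p_n = 10·5^(n-1).
p_{10} = 10·5^9 = 19531250.

19531250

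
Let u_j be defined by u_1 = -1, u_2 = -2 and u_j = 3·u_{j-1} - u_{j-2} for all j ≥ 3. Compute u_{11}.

-10946

Iterate the recurrence:
u_3 = -5; u_4 = -13; u_5 = -34; u_6 = -89; u_7 = -233; u_8 = -610; u_9 = -1597; u_{10} = -4181; u_{11} = -10946.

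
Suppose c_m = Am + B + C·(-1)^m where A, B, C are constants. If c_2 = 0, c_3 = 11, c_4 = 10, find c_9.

At m = 2, 3, 4: 2A + B + C = 0; 3A + B - C = 11; 4A + B + C = 10.
Subtracting the first from the second: A - 2C = 11.
Subtracting the second from the third: A + 2C = -1.
Solving: C = -3, A = 5, then B = -7.
Therefore c_9 = 45 + (-7) + (-3)·(-1) = 41.

41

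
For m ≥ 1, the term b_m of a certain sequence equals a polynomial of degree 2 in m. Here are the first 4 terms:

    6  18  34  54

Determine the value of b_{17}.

678

1st diffs: 12, 16, 20.
2nd diffs: 4, 4 (constant).
So b_m = 2m^2 + 6m - 2.
Evaluating at m = 17 gives b_{17} = 678.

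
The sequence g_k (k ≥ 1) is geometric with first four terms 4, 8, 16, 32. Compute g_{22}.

Common ratio r = 2.
g_k = 4·2^(k-1).
g_{22} = 4·2^21 = 8388608.

8388608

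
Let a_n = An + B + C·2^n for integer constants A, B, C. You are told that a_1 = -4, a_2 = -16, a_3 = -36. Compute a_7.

At n = 1, 2, 3: A + B + 2C = -4; 2A + B + 4C = -16; 3A + B + 8C = -36.
Subtracting the first from the second: A + 2C = -12.
Subtracting the second from the third: A + 4C = -20.
Solving: C = -4, A = -4, then B = 8.
So a_n = -4·n + 8 + (-4)·2^n; at n=7 this is -532.

-532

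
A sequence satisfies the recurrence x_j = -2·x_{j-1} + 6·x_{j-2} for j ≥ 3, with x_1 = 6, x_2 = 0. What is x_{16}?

Compute successive terms:
x_3 = 36, x_4 = -72, x_5 = 360, …, x_{13} = 10290816, x_{14} = -37509120, x_{15} = 136763136, x_{16} = -498580992.

-498580992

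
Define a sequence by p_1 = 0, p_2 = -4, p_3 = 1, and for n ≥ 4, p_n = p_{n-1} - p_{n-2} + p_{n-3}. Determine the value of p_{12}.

p_4 = 5;  p_5 = 0;  p_6 = -4;  p_7 = 1;  p_8 = 5;  p_9 = 0;  p_{10} = -4;  p_{11} = 1;  p_{12} = 5.

5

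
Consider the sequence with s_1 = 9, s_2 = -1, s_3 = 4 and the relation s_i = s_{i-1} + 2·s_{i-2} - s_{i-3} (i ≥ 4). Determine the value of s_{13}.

-472

Compute successive terms:
s_4 = -7;  s_5 = 2;  s_6 = -16;  s_7 = -5;  s_8 = -39;  s_9 = -33;  s_{10} = -106;  s_{11} = -133;  s_{12} = -312;  s_{13} = -472.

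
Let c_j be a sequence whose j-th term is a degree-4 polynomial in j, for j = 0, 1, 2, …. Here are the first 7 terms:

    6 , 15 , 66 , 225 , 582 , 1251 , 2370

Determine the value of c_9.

1st diffs: 9, 51, 159, 357, 669, 1119.
2nd diffs: 42, 108, 198, 312, 450.
3rd diffs: 66, 90, 114, 138.
4th diffs: 24, 24, 24 (constant).
Newton forward-difference form: c_j = 6 + 9·C(j,1) + 42·C(j,2) + 66·C(j,3) + 24·C(j,4).
At j = 9: j = 9, so c_9 = 6 + 81 + 1512 + 5544 + 3024 = 10167.

10167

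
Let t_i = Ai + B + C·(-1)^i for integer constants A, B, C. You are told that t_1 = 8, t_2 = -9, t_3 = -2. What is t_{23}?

The three given values yield: A + B - C = 8; 2A + B + C = -9; 3A + B - C = -2.
Subtracting the first from the second: A + 2C = -17.
Subtracting the second from the third: A - 2C = 7.
Solving: C = -6, A = -5, then B = 7.
Hence t_{23} = -5·23 + 7 + (-6)·(-1) = -102.

-102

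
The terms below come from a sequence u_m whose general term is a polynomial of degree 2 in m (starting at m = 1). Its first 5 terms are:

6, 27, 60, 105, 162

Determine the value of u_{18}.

1st diffs: 21, 33, 45, 57.
2nd diffs: 12, 12, 12 (constant).
So u_m = 6m^2 + 3m - 3.
Evaluating at m = 18 gives u_{18} = 1995.

1995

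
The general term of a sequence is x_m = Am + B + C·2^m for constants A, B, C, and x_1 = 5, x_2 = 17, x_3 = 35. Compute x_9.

1583

Write the equations: A + B + 2C = 5; 2A + B + 4C = 17; 3A + B + 8C = 35.
Subtracting the first from the second: A + 2C = 12.
Subtracting the second from the third: A + 4C = 18.
Solving: C = 3, A = 6, then B = -7.
Therefore x_9 = 54 + (-7) + 3·512 = 1583.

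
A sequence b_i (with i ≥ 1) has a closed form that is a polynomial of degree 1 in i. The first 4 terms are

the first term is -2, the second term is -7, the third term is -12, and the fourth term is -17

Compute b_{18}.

1st diffs: -5, -5, -5 (constant).
So b_i = -5i + 3.
Evaluating at i = 18 gives b_{18} = -87.

-87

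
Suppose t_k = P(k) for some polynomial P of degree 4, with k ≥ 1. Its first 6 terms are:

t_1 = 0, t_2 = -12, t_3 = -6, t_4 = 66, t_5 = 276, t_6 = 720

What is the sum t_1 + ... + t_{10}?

17748

1st diffs: -12, 6, 72, 210, 444.
2nd diffs: 18, 66, 138, 234.
3rd diffs: 48, 72, 96.
4th diffs: 24, 24 (constant).
Newton forward-difference form: t_k = (-12)·C(k-1,1) + 18·C(k-1,2) + 48·C(k-1,3) + 24·C(k-1,4).
Continuing: 1518, 2814, 4776, 7596.
Summing k = 1..10 (10 terms) gives 17748.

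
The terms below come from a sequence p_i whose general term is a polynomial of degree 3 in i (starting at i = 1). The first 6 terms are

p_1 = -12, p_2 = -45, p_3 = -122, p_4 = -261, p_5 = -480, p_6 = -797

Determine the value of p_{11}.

1st diffs: -33, -77, -139, -219, -317.
2nd diffs: -44, -62, -80, -98.
3rd diffs: -18, -18, -18 (constant).
So p_i = -3i^3 - 4i^2 - 5.
Evaluating at i = 11 gives p_{11} = -4482.

-4482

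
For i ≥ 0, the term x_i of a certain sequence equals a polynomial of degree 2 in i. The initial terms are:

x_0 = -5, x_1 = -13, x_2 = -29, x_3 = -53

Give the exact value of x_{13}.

1st diffs: -8, -16, -24.
2nd diffs: -8, -8 (constant).
So x_i = -4i^2 - 4i - 5.
Evaluating at i = 13 gives x_{13} = -733.

-733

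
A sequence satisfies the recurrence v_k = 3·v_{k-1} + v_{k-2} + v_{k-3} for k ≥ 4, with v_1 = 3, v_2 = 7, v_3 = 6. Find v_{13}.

1649133

v_4 = 28  v_5 = 97  v_6 = 325  v_7 = 1100  v_8 = 3722  v_9 = 12591  v_{10} = 42595  v_{11} = 144098  v_{12} = 487480  v_{13} = 1649133.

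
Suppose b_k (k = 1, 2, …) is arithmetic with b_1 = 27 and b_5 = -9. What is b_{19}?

Common difference d = (-9 - 27) / (5 - 1) = -9.
b_k = 27 + (k - 1)·(-9).
b_{19} = 27 + 18·(-9) = -135.

-135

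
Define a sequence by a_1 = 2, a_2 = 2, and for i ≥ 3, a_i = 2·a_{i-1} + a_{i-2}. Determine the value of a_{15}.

228486

a_3 = 6, a_4 = 14, a_5 = 34, …, a_{12} = 16238, a_{13} = 39202, a_{14} = 94642, a_{15} = 228486.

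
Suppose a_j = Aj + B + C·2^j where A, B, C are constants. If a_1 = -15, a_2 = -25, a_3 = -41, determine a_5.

Write the equations: A + B + 2C = -15; 2A + B + 4C = -25; 3A + B + 8C = -41.
Subtracting the first from the second: A + 2C = -10.
Subtracting the second from the third: A + 4C = -16.
Solving: C = -3, A = -4, then B = -5.
So a_j = -4·j + (-5) + (-3)·2^j; at j=5 this is -121.

-121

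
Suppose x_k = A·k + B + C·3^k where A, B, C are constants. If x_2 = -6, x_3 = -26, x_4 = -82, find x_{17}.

At k = 2, 3, 4: 2A + B + 9C = -6; 3A + B + 27C = -26; 4A + B + 81C = -82.
Subtracting the first from the second: A + 18C = -20.
Subtracting the second from the third: A + 54C = -56.
Solving: C = -1, A = -2, then B = 7.
Hence x_{17} = -2·17 + 7 + (-1)·129140163 = -129140190.

-129140190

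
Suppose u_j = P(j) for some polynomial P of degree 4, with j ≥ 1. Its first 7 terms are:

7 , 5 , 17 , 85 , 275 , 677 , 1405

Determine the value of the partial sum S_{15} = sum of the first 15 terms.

1st diffs: -2, 12, 68, 190, 402, 728.
2nd diffs: 14, 56, 122, 212, 326.
3rd diffs: 42, 66, 90, 114.
4th diffs: 24, 24, 24 (constant).
Newton forward-difference form: u_j = 7 + (-2)·C(j-1,1) + 14·C(j-1,2) + 42·C(j-1,3) + 24·C(j-1,4).
Continuing: …, 2597, 4415, 7045, 10697, …, u_{15} = 40565.
Summing j = 1..15 (15 terms) gives 135667.

135667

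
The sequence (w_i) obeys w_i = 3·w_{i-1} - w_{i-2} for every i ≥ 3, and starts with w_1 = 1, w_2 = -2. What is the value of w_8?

-898

w_3 = -7; w_4 = -19; w_5 = -50; w_6 = -131; w_7 = -343; w_8 = -898.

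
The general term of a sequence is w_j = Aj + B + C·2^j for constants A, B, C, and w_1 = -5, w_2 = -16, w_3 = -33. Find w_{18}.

-786516

Plug in j = 1, 2, 3: A + B + 2C = -5; 2A + B + 4C = -16; 3A + B + 8C = -33.
Subtracting the first from the second: A + 2C = -11.
Subtracting the second from the third: A + 4C = -17.
Solving: C = -3, A = -5, then B = 6.
Therefore w_{18} = -90 + 6 + (-3)·262144 = -786516.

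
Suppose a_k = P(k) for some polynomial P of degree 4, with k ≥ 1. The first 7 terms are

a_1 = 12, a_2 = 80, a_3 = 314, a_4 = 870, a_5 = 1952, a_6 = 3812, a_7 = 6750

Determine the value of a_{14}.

1st diffs: 68, 234, 556, 1082, 1860, 2938.
2nd diffs: 166, 322, 526, 778, 1078.
3rd diffs: 156, 204, 252, 300.
4th diffs: 48, 48, 48 (constant).
Newton forward-difference form: a_k = 12 + 68·C(k-1,1) + 166·C(k-1,2) + 156·C(k-1,3) + 48·C(k-1,4).
At k = 14: k-1 = 13, so a_{14} = 12 + 884 + 12948 + 44616 + 34320 = 92780.

92780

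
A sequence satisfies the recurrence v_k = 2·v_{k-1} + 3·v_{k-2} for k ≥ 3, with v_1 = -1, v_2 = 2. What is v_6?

v_3 = 1; v_4 = 8; v_5 = 19; v_6 = 62.
(Characteristic roots are 3 and -1.)

62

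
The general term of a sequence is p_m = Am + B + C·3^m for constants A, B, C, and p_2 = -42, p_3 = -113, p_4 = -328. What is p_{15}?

-57395621

At m = 2, 3, 4: 2A + B + 9C = -42; 3A + B + 27C = -113; 4A + B + 81C = -328.
Subtracting the first from the second: A + 18C = -71.
Subtracting the second from the third: A + 54C = -215.
Solving: C = -4, A = 1, then B = -8.
So p_m = 1·m + (-8) + (-4)·3^m; at m=15 this is -57395621.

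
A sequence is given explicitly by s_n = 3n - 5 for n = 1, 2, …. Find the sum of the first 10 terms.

Over n = 1..10: Σn = 55.
Total = (3)·55 + (-5)·10 = 115.

115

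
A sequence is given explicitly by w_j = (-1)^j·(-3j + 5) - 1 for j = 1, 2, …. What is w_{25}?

(-1)^25 = -1; -3j + 5 at j=25 is -70; so w_{25} = 69.

69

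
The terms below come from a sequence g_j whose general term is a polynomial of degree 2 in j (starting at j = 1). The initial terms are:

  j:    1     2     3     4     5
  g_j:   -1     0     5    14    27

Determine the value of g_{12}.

230

1st diffs: 1, 5, 9, 13.
2nd diffs: 4, 4, 4 (constant).
So g_j = 2j^2 - 5j + 2.
Evaluating at j = 12 gives g_{12} = 230.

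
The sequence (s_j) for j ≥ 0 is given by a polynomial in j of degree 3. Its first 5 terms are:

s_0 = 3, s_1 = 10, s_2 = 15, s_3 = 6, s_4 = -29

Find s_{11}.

1st diffs: 7, 5, -9, -35.
2nd diffs: -2, -14, -26.
3rd diffs: -12, -12 (constant).
Newton forward-difference form: s_j = 3 + 7·C(j,1) + (-2)·C(j,2) + (-12)·C(j,3).
At j = 11: j = 11, so s_{11} = 3 + 77 - 110 - 1980 = -2010.

-2010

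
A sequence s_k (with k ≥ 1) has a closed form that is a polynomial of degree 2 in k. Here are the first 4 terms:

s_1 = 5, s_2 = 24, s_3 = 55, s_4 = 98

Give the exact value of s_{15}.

1st diffs: 19, 31, 43.
2nd diffs: 12, 12 (constant).
Newton forward-difference form: s_k = 5 + 19·C(k-1,1) + 12·C(k-1,2).
At k = 15: k-1 = 14, so s_{15} = 5 + 266 + 1092 = 1363.

1363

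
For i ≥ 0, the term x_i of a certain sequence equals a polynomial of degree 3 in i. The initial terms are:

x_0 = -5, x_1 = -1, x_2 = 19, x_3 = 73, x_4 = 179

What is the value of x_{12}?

5059

1st diffs: 4, 20, 54, 106.
2nd diffs: 16, 34, 52.
3rd diffs: 18, 18 (constant).
Newton forward-difference form: x_i = -5 + 4·C(i,1) + 16·C(i,2) + 18·C(i,3).
At i = 12: i = 12, so x_{12} = -5 + 48 + 1056 + 3960 = 5059.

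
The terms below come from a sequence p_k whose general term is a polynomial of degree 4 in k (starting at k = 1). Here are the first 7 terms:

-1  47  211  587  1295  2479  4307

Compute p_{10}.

1st diffs: 48, 164, 376, 708, 1184, 1828.
2nd diffs: 116, 212, 332, 476, 644.
3rd diffs: 96, 120, 144, 168.
4th diffs: 24, 24, 24 (constant).
Newton forward-difference form: p_k = -1 + 48·C(k-1,1) + 116·C(k-1,2) + 96·C(k-1,3) + 24·C(k-1,4).
At k = 10: k-1 = 9, so p_{10} = -1 + 432 + 4176 + 8064 + 3024 = 15695.

15695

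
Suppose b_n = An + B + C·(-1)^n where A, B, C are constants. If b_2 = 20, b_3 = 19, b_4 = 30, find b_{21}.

The three given values yield: 2A + B + C = 20; 3A + B - C = 19; 4A + B + C = 30.
Subtracting the first from the second: A - 2C = -1.
Subtracting the second from the third: A + 2C = 11.
Solving: C = 3, A = 5, then B = 7.
Hence b_{21} = 5·21 + 7 + 3·(-1) = 109.

109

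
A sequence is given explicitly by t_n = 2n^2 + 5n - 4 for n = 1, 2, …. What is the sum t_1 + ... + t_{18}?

5001

Over n = 1..18: Σn = 171, Σn² = 2109.
Total = (2)·2109 + (5)·171 + (-4)·18 = 5001.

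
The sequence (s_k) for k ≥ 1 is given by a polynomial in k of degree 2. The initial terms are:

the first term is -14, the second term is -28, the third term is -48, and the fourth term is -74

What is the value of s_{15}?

1st diffs: -14, -20, -26.
2nd diffs: -6, -6 (constant).
Newton forward-difference form: s_k = -14 + (-14)·C(k-1,1) + (-6)·C(k-1,2).
At k = 15: k-1 = 14, so s_{15} = -14 - 196 - 546 = -756.

-756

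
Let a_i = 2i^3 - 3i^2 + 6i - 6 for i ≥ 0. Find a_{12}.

3090

a_{12} = 2·12^3 - 3·12^2 + 6·12 - 6 = 3090.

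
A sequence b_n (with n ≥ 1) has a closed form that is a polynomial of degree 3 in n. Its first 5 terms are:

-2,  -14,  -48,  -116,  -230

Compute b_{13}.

-4238

1st diffs: -12, -34, -68, -114.
2nd diffs: -22, -34, -46.
3rd diffs: -12, -12 (constant).
Newton forward-difference form: b_n = -2 + (-12)·C(n-1,1) + (-22)·C(n-1,2) + (-12)·C(n-1,3).
At n = 13: n-1 = 12, so b_{13} = -2 - 144 - 1452 - 2640 = -4238.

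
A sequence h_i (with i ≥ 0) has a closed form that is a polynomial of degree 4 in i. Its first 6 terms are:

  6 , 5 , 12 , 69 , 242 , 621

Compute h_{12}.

1st diffs: -1, 7, 57, 173, 379.
2nd diffs: 8, 50, 116, 206.
3rd diffs: 42, 66, 90.
4th diffs: 24, 24 (constant).
Newton forward-difference form: h_i = 6 + (-1)·C(i,1) + 8·C(i,2) + 42·C(i,3) + 24·C(i,4).
At i = 12: i = 12, so h_{12} = 6 - 12 + 528 + 9240 + 11880 = 21642.

21642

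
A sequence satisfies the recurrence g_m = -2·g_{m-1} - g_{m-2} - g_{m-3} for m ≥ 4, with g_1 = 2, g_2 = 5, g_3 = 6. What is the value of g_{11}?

719

Step forward from the initial values:
g_4 = -19, g_5 = 27, g_6 = -41, g_7 = 74, g_8 = -134, g_9 = 235, g_{10} = -410, g_{11} = 719.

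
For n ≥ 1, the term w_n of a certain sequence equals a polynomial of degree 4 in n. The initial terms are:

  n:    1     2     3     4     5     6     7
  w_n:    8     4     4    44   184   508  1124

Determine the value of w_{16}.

1st diffs: -4, 0, 40, 140, 324, 616.
2nd diffs: 4, 40, 100, 184, 292.
3rd diffs: 36, 60, 84, 108.
4th diffs: 24, 24, 24 (constant).
Newton forward-difference form: w_n = 8 + (-4)·C(n-1,1) + 4·C(n-1,2) + 36·C(n-1,3) + 24·C(n-1,4).
At n = 16: n-1 = 15, so w_{16} = 8 - 60 + 420 + 16380 + 32760 = 49508.

49508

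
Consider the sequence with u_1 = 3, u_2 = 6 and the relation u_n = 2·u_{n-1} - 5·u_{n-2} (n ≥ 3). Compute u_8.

Applying the relation repeatedly:
u_3 = -3  u_4 = -36  u_5 = -57  u_6 = 66  u_7 = 417  u_8 = 504.

504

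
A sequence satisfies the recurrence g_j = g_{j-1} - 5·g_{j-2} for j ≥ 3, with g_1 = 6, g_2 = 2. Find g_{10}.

7802

g_3 = -28  g_4 = -38  g_5 = 102  g_6 = 292  g_7 = -218  g_8 = -1678  g_9 = -588  g_{10} = 7802.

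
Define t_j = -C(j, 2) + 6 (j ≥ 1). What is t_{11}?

C(11, 2) = 55, so t_{11} = -49.

-49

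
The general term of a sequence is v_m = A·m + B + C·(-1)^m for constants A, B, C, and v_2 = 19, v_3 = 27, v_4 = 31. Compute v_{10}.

At m = 2, 3, 4: 2A + B + C = 19; 3A + B - C = 27; 4A + B + C = 31.
Subtracting the first from the second: A - 2C = 8.
Subtracting the second from the third: A + 2C = 4.
Solving: C = -1, A = 6, then B = 8.
Therefore v_{10} = 60 + 8 + (-1)·1 = 67.

67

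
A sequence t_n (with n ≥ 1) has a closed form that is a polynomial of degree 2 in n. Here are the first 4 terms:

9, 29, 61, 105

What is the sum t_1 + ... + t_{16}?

9264

1st diffs: 20, 32, 44.
2nd diffs: 12, 12 (constant).
Newton forward-difference form: t_n = 9 + 20·C(n-1,1) + 12·C(n-1,2).
Continuing: …, 161, 229, 309, 401, …, t_{16} = 1569.
Summing n = 1..16 (16 terms) gives 9264.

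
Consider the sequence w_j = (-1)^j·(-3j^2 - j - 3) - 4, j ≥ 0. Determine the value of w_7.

153

(-1)^7 = -1; -3j^2 - j - 3 at j=7 is -157; so w_7 = 153.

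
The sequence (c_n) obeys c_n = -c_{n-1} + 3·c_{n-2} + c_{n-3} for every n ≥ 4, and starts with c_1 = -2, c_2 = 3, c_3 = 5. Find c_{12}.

-1658

c_4 = 2;  c_5 = 16;  c_6 = -5;  c_7 = 55;  c_8 = -54;  c_9 = 214;  c_{10} = -321;  c_{11} = 909;  c_{12} = -1658.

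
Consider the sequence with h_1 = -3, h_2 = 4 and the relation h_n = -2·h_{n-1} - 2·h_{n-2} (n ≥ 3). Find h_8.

16

Iterate the recurrence:
h_3 = -2, h_4 = -4, h_5 = 12, h_6 = -16, h_7 = 8, h_8 = 16.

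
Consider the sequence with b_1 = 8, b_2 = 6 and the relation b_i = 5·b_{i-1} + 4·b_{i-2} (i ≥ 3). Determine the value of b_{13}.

Applying the relation repeatedly:
b_3 = 62; b_4 = 334; b_5 = 1918; …; b_{10} = 11547246; b_{11} = 65837342; b_{12} = 375375694; b_{13} = 2140227838.

2140227838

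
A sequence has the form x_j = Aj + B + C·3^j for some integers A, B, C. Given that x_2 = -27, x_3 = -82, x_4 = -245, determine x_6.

Plug in j = 2, 3, 4: 2A + B + 9C = -27; 3A + B + 27C = -82; 4A + B + 81C = -245.
Subtracting the first from the second: A + 18C = -55.
Subtracting the second from the third: A + 54C = -163.
Solving: C = -3, A = -1, then B = 2.
Therefore x_6 = -6 + 2 + (-3)·729 = -2191.

-2191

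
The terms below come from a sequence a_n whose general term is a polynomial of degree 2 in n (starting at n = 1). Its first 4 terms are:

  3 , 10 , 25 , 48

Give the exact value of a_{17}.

1075

1st diffs: 7, 15, 23.
2nd diffs: 8, 8 (constant).
Newton forward-difference form: a_n = 3 + 7·C(n-1,1) + 8·C(n-1,2).
At n = 17: n-1 = 16, so a_{17} = 3 + 112 + 960 = 1075.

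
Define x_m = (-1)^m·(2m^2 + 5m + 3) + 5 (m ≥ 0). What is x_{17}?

(-1)^17 = -1; 2m^2 + 5m + 3 at m=17 is 666; so x_{17} = -661.

-661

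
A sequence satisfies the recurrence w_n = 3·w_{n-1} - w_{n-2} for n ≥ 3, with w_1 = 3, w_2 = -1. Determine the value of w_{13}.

-99501

w_3 = -6  w_4 = -17  w_5 = -45  …  w_{10} = -5545  w_{11} = -14517  w_{12} = -38006  w_{13} = -99501.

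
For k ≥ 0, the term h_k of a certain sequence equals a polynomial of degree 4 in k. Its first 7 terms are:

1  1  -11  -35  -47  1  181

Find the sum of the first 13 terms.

27469

1st diffs: 0, -12, -24, -12, 48, 180.
2nd diffs: -12, -12, 12, 60, 132.
3rd diffs: 0, 24, 48, 72.
4th diffs: 24, 24, 24 (constant).
So h_k = k^4 - 6k^3 + 5k^2 + 1.
Continuing: …, 589, 1345, 2593, 4501, …, h_{12} = 11089.
Summing k = 0..12 (13 terms) gives 27469.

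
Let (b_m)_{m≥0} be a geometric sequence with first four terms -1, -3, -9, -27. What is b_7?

-2187

Common ratio r = 3.
b_m = (-1)·3^(m-0).
b_7 = (-1)·3^7 = -2187.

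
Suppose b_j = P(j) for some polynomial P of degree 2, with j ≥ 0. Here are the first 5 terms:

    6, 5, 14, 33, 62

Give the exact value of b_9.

357

1st diffs: -1, 9, 19, 29.
2nd diffs: 10, 10, 10 (constant).
Newton forward-difference form: b_j = 6 + (-1)·C(j,1) + 10·C(j,2).
At j = 9: j = 9, so b_9 = 6 - 9 + 360 = 357.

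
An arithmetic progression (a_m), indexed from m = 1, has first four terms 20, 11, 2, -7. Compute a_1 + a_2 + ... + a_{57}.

-13224

Common difference d = -9.
a_m = 20 + (m - 1)·(-9).
a_{57} = -484; S = 57·(20 + (-484))/2 = -13224.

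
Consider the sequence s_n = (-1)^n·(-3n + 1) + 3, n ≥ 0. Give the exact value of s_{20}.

(-1)^20 = 1; -3n + 1 at n=20 is -59; so s_{20} = -56.

-56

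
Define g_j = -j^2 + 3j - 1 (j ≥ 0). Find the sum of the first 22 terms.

-2640

Over j = 0..21: Σj = 231, Σj² = 3311.
Total = (-1)·3311 + (3)·231 + (-1)·22 = -2640.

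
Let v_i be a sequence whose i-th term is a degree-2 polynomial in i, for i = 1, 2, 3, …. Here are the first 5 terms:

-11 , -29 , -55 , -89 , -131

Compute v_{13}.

-755

1st diffs: -18, -26, -34, -42.
2nd diffs: -8, -8, -8 (constant).
So v_i = -4i^2 - 6i - 1.
Evaluating at i = 13 gives v_{13} = -755.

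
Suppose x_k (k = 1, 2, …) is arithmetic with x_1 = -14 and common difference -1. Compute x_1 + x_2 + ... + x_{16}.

x_k = -14 + (k - 1)·(-1).
x_{16} = -29; S = 16·(-14 + (-29))/2 = -344.

-344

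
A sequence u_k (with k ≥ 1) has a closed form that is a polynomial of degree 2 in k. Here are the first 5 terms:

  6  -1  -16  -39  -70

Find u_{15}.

-820

1st diffs: -7, -15, -23, -31.
2nd diffs: -8, -8, -8 (constant).
So u_k = -4k^2 + 5k + 5.
Evaluating at k = 15 gives u_{15} = -820.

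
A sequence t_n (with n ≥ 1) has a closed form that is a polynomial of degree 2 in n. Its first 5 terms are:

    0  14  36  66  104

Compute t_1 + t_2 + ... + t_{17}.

7344

1st diffs: 14, 22, 30, 38.
2nd diffs: 8, 8, 8 (constant).
Newton forward-difference form: t_n = 14·C(n-1,1) + 8·C(n-1,2).
Continuing: …, 150, 204, 266, 336, …, t_{17} = 1184.
Summing n = 1..17 (17 terms) gives 7344.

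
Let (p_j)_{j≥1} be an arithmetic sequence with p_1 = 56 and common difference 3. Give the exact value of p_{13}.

92

p_j = 56 + (j - 1)·3.
p_{13} = 56 + 12·3 = 92.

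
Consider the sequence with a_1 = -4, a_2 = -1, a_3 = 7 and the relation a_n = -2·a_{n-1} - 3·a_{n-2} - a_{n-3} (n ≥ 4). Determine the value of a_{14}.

Applying the relation repeatedly:
a_4 = -7;  a_5 = -6;  a_6 = 26;  …;  a_{11} = -53;  a_{12} = 318;  a_{13} = -376;  a_{14} = -149.

-149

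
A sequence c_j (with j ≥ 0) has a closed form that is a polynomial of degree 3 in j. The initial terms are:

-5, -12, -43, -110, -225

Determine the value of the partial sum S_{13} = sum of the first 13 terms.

-16055

1st diffs: -7, -31, -67, -115.
2nd diffs: -24, -36, -48.
3rd diffs: -12, -12 (constant).
So c_j = -2j^3 - 6j^2 + j - 5.
Continuing: …, -400, -647, -978, -1405, …, c_{12} = -4313.
Summing j = 0..12 (13 terms) gives -16055.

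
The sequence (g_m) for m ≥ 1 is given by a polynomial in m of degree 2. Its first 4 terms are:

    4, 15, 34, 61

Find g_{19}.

1st diffs: 11, 19, 27.
2nd diffs: 8, 8 (constant).
Newton forward-difference form: g_m = 4 + 11·C(m-1,1) + 8·C(m-1,2).
At m = 19: m-1 = 18, so g_{19} = 4 + 198 + 1224 = 1426.

1426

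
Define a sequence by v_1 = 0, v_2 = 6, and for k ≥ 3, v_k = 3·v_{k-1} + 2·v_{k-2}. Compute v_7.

2970

Iterate the recurrence:
v_3 = 18; v_4 = 66; v_5 = 234; v_6 = 834; v_7 = 2970.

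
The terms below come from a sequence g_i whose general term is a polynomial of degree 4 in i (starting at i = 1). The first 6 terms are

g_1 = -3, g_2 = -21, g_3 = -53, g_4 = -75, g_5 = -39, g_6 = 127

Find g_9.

1st diffs: -18, -32, -22, 36, 166.
2nd diffs: -14, 10, 58, 130.
3rd diffs: 24, 48, 72.
4th diffs: 24, 24 (constant).
Newton forward-difference form: g_i = -3 + (-18)·C(i-1,1) + (-14)·C(i-1,2) + 24·C(i-1,3) + 24·C(i-1,4).
At i = 9: i-1 = 8, so g_9 = -3 - 144 - 392 + 1344 + 1680 = 2485.

2485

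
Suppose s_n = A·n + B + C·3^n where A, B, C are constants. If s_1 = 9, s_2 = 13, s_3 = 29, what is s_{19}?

1162261437

At n = 1, 2, 3: A + B + 3C = 9; 2A + B + 9C = 13; 3A + B + 27C = 29.
Subtracting the first from the second: A + 6C = 4.
Subtracting the second from the third: A + 18C = 16.
Solving: C = 1, A = -2, then B = 8.
So s_n = -2·n + 8 + 1·3^n; at n=19 this is 1162261437.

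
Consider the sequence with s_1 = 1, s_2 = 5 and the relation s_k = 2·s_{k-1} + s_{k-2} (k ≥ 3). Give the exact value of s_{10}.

Iterate the recurrence:
s_3 = 11  s_4 = 27  s_5 = 65  s_6 = 157  s_7 = 379  s_8 = 915  s_9 = 2209  s_{10} = 5333.

5333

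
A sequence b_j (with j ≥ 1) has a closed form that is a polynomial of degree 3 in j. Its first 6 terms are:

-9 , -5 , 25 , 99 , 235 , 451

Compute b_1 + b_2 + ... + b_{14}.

1st diffs: 4, 30, 74, 136, 216.
2nd diffs: 26, 44, 62, 80.
3rd diffs: 18, 18, 18 (constant).
So b_j = 3j^3 - 5j^2 - 2j - 5.
Continuing: …, 765, 1195, 1759, 2475, …, b_{14} = 7219.
Summing j = 1..14 (14 terms) gives 27720.

27720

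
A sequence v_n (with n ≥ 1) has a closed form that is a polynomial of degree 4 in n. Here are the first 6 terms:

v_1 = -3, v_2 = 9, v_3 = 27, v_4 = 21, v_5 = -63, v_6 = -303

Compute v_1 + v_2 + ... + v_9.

1st diffs: 12, 18, -6, -84, -240.
2nd diffs: 6, -24, -78, -156.
3rd diffs: -30, -54, -78.
4th diffs: -24, -24 (constant).
Newton forward-difference form: v_n = -3 + 12·C(n-1,1) + 6·C(n-1,2) + (-30)·C(n-1,3) + (-24)·C(n-1,4).
Continuing: -801, -1683, -3099.
Summing n = 1..9 (9 terms) gives -5895.

-5895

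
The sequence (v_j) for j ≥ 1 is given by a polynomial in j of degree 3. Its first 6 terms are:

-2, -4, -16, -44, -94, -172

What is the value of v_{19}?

1st diffs: -2, -12, -28, -50, -78.
2nd diffs: -10, -16, -22, -28.
3rd diffs: -6, -6, -6 (constant).
Newton forward-difference form: v_j = -2 + (-2)·C(j-1,1) + (-10)·C(j-1,2) + (-6)·C(j-1,3).
At j = 19: j-1 = 18, so v_{19} = -2 - 36 - 1530 - 4896 = -6464.

-6464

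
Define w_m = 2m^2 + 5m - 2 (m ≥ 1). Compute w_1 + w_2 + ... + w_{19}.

Over m = 1..19: Σm = 190, Σm² = 2470.
Total = (2)·2470 + (5)·190 + (-2)·19 = 5852.

5852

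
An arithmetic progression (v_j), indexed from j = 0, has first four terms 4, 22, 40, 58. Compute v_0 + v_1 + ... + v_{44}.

Common difference d = 18.
v_j = 4 + (j - 0)·18.
v_{44} = 796; S = 45·(4 + 796)/2 = 18000.

18000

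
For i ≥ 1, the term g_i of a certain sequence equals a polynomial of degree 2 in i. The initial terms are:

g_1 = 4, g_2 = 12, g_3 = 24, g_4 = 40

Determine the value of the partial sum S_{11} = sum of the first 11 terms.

1st diffs: 8, 12, 16.
2nd diffs: 4, 4 (constant).
So g_i = 2i^2 + 2i.
Continuing: …, 60, 84, 112, 144, …, g_{11} = 264.
Summing i = 1..11 (11 terms) gives 1144.

1144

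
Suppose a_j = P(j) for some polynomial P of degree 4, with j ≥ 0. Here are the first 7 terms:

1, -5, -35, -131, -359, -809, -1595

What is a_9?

1st diffs: -6, -30, -96, -228, -450, -786.
2nd diffs: -24, -66, -132, -222, -336.
3rd diffs: -42, -66, -90, -114.
4th diffs: -24, -24, -24 (constant).
Newton forward-difference form: a_j = 1 + (-6)·C(j,1) + (-24)·C(j,2) + (-42)·C(j,3) + (-24)·C(j,4).
At j = 9: j = 9, so a_9 = 1 - 54 - 864 - 3528 - 3024 = -7469.

-7469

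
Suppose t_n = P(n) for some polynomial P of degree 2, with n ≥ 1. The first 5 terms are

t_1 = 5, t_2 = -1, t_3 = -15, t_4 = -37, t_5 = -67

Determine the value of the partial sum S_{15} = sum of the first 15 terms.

-4195

1st diffs: -6, -14, -22, -30.
2nd diffs: -8, -8, -8 (constant).
So t_n = -4n^2 + 6n + 3.
Continuing: …, -105, -151, -205, -267, …, t_{15} = -807.
Summing n = 1..15 (15 terms) gives -4195.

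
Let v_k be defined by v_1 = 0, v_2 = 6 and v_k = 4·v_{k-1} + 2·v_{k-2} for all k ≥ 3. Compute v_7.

v_3 = 24;  v_4 = 108;  v_5 = 480;  v_6 = 2136;  v_7 = 9504.

9504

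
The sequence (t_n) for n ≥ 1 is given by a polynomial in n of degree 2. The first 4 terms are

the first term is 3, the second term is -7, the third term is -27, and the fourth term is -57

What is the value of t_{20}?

-1897

1st diffs: -10, -20, -30.
2nd diffs: -10, -10 (constant).
Newton forward-difference form: t_n = 3 + (-10)·C(n-1,1) + (-10)·C(n-1,2).
At n = 20: n-1 = 19, so t_{20} = 3 - 190 - 1710 = -1897.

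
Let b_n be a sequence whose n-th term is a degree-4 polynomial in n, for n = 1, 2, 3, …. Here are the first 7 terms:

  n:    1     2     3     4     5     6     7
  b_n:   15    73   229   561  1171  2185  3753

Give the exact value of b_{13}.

36219

1st diffs: 58, 156, 332, 610, 1014, 1568.
2nd diffs: 98, 176, 278, 404, 554.
3rd diffs: 78, 102, 126, 150.
4th diffs: 24, 24, 24 (constant).
So b_n = n^4 + 3n^3 + 6n^2 + 4n + 1.
Evaluating at n = 13 gives b_{13} = 36219.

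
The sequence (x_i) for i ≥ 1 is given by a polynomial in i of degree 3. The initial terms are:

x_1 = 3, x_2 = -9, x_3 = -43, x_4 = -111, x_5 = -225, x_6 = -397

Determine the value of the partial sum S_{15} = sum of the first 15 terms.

-27605

1st diffs: -12, -34, -68, -114, -172.
2nd diffs: -22, -34, -46, -58.
3rd diffs: -12, -12, -12 (constant).
So x_i = -2i^3 + i^2 - i + 5.
Continuing: …, -639, -963, -1381, -1905, …, x_{15} = -6535.
Summing i = 1..15 (15 terms) gives -27605.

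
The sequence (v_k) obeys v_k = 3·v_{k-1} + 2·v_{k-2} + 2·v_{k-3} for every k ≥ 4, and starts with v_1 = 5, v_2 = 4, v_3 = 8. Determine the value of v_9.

v_4 = 42; v_5 = 150; v_6 = 550; v_7 = 2034; v_8 = 7502; v_9 = 27674.

27674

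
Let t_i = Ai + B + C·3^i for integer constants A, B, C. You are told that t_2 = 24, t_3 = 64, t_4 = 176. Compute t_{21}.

Plug in i = 2, 3, 4: 2A + B + 9C = 24; 3A + B + 27C = 64; 4A + B + 81C = 176.
Subtracting the first from the second: A + 18C = 40.
Subtracting the second from the third: A + 54C = 112.
Solving: C = 2, A = 4, then B = -2.
So t_i = 4·i + (-2) + 2·3^i; at i=21 this is 20920706488.

20920706488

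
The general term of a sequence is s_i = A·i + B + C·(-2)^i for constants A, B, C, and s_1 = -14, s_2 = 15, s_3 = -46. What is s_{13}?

The three given values yield: A + B - 2C = -14; 2A + B + 4C = 15; 3A + B - 8C = -46.
Subtracting the first from the second: A + 6C = 29.
Subtracting the second from the third: A - 12C = -61.
Solving: C = 5, A = -1, then B = -3.
Therefore s_{13} = -13 + (-3) + 5·(-8192) = -40976.

-40976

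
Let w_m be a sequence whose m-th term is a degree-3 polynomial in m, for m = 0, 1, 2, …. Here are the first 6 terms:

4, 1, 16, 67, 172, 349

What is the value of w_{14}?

8152

1st diffs: -3, 15, 51, 105, 177.
2nd diffs: 18, 36, 54, 72.
3rd diffs: 18, 18, 18 (constant).
Newton forward-difference form: w_m = 4 + (-3)·C(m,1) + 18·C(m,2) + 18·C(m,3).
At m = 14: m = 14, so w_{14} = 4 - 42 + 1638 + 6552 = 8152.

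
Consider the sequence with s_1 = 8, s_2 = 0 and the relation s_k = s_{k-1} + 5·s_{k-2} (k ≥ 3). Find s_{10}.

31240

Compute successive terms:
s_3 = 40; s_4 = 40; s_5 = 240; s_6 = 440; s_7 = 1640; s_8 = 3840; s_9 = 12040; s_{10} = 31240.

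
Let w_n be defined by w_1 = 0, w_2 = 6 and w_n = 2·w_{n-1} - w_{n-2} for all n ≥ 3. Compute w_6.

30

w_3 = 12, w_4 = 18, w_5 = 24, w_6 = 30.
(Characteristic roots are 1 and 1.)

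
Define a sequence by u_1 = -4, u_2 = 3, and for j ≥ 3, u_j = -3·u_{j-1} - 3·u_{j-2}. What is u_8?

Iterate the recurrence:
u_3 = 3  u_4 = -18  u_5 = 45  u_6 = -81  u_7 = 108  u_8 = -81.

-81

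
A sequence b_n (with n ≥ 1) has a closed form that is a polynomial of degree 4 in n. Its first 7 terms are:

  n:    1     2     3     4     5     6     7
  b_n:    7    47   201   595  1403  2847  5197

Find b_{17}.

1st diffs: 40, 154, 394, 808, 1444, 2350.
2nd diffs: 114, 240, 414, 636, 906.
3rd diffs: 126, 174, 222, 270.
4th diffs: 48, 48, 48 (constant).
Newton forward-difference form: b_n = 7 + 40·C(n-1,1) + 114·C(n-1,2) + 126·C(n-1,3) + 48·C(n-1,4).
At n = 17: n-1 = 16, so b_{17} = 7 + 640 + 13680 + 70560 + 87360 = 172247.

172247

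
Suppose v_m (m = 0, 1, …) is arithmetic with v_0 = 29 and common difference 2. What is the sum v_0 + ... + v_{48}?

v_m = 29 + (m - 0)·2.
v_{48} = 125; S = 49·(29 + 125)/2 = 3773.

3773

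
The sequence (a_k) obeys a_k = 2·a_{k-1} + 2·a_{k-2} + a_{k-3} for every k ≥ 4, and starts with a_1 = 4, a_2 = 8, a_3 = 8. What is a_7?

772

Iterate the recurrence:
a_4 = 36; a_5 = 96; a_6 = 272; a_7 = 772.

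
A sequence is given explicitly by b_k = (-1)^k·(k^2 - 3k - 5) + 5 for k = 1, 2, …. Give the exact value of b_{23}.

-450

(-1)^23 = -1; k^2 - 3k - 5 at k=23 is 455; so b_{23} = -450.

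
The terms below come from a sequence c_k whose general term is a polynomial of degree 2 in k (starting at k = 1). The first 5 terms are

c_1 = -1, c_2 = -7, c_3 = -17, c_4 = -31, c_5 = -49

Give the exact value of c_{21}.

-881

1st diffs: -6, -10, -14, -18.
2nd diffs: -4, -4, -4 (constant).
So c_k = -2k^2 + 1.
Evaluating at k = 21 gives c_{21} = -881.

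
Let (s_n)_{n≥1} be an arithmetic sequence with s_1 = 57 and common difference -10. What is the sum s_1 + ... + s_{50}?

s_n = 57 + (n - 1)·(-10).
s_{50} = -433; S = 50·(57 + (-433))/2 = -9400.

-9400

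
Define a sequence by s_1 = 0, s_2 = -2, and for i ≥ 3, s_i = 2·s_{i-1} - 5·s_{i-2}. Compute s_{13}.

Applying the relation repeatedly:
s_3 = -4;  s_4 = 2;  s_5 = 24;  …;  s_{10} = 718;  s_{11} = 3116;  s_{12} = 2642;  s_{13} = -10296.

-10296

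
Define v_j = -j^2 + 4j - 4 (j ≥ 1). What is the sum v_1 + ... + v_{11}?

Over j = 1..11: Σj = 66, Σj² = 506.
Total = (-1)·506 + (4)·66 + (-4)·11 = -286.

-286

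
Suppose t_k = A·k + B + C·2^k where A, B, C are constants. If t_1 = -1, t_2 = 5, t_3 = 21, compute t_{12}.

20425

The three given values yield: A + B + 2C = -1; 2A + B + 4C = 5; 3A + B + 8C = 21.
Subtracting the first from the second: A + 2C = 6.
Subtracting the second from the third: A + 4C = 16.
Solving: C = 5, A = -4, then B = -7.
So t_k = -4·k + (-7) + 5·2^k; at k=12 this is 20425.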